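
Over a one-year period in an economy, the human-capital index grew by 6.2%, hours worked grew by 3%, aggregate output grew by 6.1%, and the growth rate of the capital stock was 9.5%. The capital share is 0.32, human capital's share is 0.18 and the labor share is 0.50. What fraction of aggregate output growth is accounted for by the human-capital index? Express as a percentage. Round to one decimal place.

18.3%

The human-capital index contributed 0.18 × 6.2 = 1.116 pp.
Share of growth = 1.116 / 6.1 × 100 = 18.295%.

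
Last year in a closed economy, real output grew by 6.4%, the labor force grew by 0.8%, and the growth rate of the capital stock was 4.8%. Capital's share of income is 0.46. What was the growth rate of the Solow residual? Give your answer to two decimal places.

The Solow residual grew 3.76%.

Labor's share = 1 − 0.46 = 0.54.
The capital stock: 0.46 × 4.8 = 2.208 pp.
The labor force: 0.54 × 0.8 = 0.432 pp.
TFP growth = 6.4 − 2.64 = 3.76%.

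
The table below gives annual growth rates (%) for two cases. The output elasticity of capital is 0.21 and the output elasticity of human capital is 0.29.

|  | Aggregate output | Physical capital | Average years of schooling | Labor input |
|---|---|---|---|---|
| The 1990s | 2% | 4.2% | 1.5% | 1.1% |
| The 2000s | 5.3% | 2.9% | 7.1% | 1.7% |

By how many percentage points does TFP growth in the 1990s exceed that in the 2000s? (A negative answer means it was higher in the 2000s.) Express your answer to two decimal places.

Labor's share = 1 − 0.21 − 0.29 = 0.5.
The 1990s: TFP = 2 − 0.882 − 0.435 − 0.55 = 0.133%.
The 2000s: TFP = 5.3 − 0.609 − 2.059 − 0.85 = 1.782%.
Difference = 0.133 − (1.782) = -1.649 pp.

-1.65 percentage points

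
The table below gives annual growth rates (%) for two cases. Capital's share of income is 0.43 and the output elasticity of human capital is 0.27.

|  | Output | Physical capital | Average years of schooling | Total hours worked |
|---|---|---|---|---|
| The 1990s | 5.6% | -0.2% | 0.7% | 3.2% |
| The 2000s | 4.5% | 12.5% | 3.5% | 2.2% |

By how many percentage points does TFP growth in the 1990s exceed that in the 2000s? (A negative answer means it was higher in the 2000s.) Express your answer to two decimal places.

7.02 percentage points

Labor's share = 1 − 0.43 − 0.27 = 0.3.
The 1990s: TFP = 5.6 + 0.086 − 0.189 − 0.96 = 4.537%.
The 2000s: TFP = 4.5 − 5.375 − 0.945 − 0.66 = -2.48%.
Difference = 4.537 − (-2.48) = 7.017 pp.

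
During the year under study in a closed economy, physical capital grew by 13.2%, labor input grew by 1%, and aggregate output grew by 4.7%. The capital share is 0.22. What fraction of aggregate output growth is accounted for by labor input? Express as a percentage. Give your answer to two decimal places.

Labor's share = 1 − 0.22 = 0.78.
Labor input contributed 0.78 × 1 = 0.78 pp.
Share of growth = 0.78 / 4.7 × 100 = 16.5957%.

Labor input accounted for 16.60% of growth.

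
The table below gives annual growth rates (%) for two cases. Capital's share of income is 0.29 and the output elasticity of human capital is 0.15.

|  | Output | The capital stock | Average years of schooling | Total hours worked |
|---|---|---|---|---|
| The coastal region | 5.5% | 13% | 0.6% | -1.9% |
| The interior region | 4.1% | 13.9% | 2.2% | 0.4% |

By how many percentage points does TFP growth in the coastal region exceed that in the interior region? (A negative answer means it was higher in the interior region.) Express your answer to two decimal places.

Labor's share = 1 − 0.29 − 0.15 = 0.56.
The coastal region: TFP = 5.5 − 3.77 − 0.09 + 1.064 = 2.704%.
The interior region: TFP = 4.1 − 4.031 − 0.33 − 0.224 = -0.485%.
Difference = 2.704 − (-0.485) = 3.189 pp.

3.19 percentage points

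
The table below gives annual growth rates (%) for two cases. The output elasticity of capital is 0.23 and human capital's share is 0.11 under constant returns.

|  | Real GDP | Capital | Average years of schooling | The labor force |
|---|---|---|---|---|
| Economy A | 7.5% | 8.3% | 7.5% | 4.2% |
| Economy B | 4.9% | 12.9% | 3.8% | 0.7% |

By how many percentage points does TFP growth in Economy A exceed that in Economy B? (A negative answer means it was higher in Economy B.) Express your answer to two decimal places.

0.94 percentage points

Labor's share = 1 − 0.23 − 0.11 = 0.66.
Economy A: TFP = 7.5 − 1.909 − 0.825 − 2.772 = 1.994%.
Economy B: TFP = 4.9 − 2.967 − 0.418 − 0.462 = 1.053%.
Difference = 1.994 − (1.053) = 0.941 pp.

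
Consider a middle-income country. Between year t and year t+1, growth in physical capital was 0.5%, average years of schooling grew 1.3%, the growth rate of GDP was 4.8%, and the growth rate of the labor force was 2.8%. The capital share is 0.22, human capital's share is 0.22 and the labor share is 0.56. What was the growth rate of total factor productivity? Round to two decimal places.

Labor's share = 1 − 0.22 − 0.22 = 0.56.
Physical capital: 0.22 × 0.5 = 0.11 pp.
Average years of schooling: 0.22 × 1.3 = 0.286 pp.
The labor force: 0.56 × 2.8 = 1.568 pp.
TFP growth = 4.8 − 1.964 = 2.836%.

2.84%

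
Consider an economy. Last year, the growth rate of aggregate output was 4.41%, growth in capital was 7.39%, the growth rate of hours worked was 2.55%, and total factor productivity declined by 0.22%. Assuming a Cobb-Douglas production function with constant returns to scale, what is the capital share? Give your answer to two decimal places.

gY = gA + α·gK + (1−α)·gL, so gY − gA − gL = α(gK − gL).
4.41 + 0.22 − 2.55 = α × (7.39 − 2.55).
2.08 = 4.84 α, so α = 0.4298.

α = 0.43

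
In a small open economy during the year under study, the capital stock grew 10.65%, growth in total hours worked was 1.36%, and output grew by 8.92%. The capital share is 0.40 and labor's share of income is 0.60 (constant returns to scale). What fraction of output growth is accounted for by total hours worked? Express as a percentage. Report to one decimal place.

Total hours worked accounted for 9.1% of growth.

Labor's share = 1 − 0.4 = 0.6.
Total hours worked contributed 0.6 × 1.36 = 0.816 pp.
Share of growth = 0.816 / 8.92 × 100 = 9.148%.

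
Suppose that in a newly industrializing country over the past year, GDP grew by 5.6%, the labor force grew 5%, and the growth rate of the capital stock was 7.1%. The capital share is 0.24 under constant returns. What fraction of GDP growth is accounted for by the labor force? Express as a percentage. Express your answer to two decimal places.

Labor's share = 1 − 0.24 = 0.76.
The labor force contributed 0.76 × 5 = 3.8 pp.
Share of growth = 3.8 / 5.6 × 100 = 67.8571%.

67.86%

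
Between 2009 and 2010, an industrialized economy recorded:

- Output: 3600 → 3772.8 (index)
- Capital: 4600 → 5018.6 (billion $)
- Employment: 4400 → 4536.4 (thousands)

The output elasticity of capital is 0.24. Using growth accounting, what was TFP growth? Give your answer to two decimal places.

Output growth = (3772.8 − 3600) / 3600 = 4.8%.
Capital growth = (5018.6 − 4600) / 4600 = 9.1%.
Employment growth = (4536.4 − 4400) / 4400 = 3.1%.
Labor's share = 1 − 0.24 = 0.76.
Capital: 0.24 × 9.1 = 2.184 pp.
Employment: 0.76 × 3.1 = 2.356 pp.
TFP growth = 4.8 − 4.54 = 0.26%.

TFP grew 0.26%.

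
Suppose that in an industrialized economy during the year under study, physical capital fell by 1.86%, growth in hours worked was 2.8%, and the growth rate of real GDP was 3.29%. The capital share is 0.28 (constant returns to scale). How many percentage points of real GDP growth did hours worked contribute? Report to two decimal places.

Labor's share = 1 − 0.28 = 0.72.
Contribution = share × growth = 0.72 × 2.8 = 2.016 pp.

2.02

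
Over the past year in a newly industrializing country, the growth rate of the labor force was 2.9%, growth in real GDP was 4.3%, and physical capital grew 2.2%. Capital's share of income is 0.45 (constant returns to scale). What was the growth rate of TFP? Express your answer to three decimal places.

1.715%

Labor's share = 1 − 0.45 = 0.55.
Physical capital: 0.45 × 2.2 = 0.99 pp.
The labor force: 0.55 × 2.9 = 1.595 pp.
TFP growth = 4.3 − 2.585 = 1.715%.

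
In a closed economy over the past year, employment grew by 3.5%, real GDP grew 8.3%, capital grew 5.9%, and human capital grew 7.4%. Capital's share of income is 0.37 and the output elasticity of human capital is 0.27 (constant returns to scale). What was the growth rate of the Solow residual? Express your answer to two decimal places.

Labor's share = 1 − 0.37 − 0.27 = 0.36.
Capital: 0.37 × 5.9 = 2.183 pp.
Human capital: 0.27 × 7.4 = 1.998 pp.
Employment: 0.36 × 3.5 = 1.26 pp.
TFP growth = 8.3 − 5.441 = 2.859%.

2.86%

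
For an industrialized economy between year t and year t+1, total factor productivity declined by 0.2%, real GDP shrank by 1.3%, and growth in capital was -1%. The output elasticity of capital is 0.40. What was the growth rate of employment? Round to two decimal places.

-1.17%

Labor's share = 1 − 0.4 = 0.6.
gY = gA + 0.4×(-1) + 0.6×g.
0.6×g = -1.3 + 0.2 + 0.4 = -0.7.
g = -0.7 / 0.6 = -1.1667%.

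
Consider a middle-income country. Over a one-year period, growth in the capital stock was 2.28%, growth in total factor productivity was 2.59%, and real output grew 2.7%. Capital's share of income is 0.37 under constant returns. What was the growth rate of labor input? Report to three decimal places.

Labor's share = 1 − 0.37 = 0.63.
gY = gA + 0.37×2.28 + 0.63×g.
0.63×g = 2.7 − 2.59 − 0.8436 = -0.7336.
g = -0.7336 / 0.63 = -1.16444%.

-1.164%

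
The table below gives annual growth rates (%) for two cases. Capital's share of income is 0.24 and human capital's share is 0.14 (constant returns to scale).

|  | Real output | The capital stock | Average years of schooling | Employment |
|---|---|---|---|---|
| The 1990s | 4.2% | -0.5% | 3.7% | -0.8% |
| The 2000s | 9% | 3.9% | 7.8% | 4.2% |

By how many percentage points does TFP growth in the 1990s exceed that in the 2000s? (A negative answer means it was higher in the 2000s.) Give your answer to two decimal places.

-0.07 percentage points

Labor's share = 1 − 0.24 − 0.14 = 0.62.
The 1990s: TFP = 4.2 + 0.12 − 0.518 + 0.496 = 4.298%.
The 2000s: TFP = 9 − 0.936 − 1.092 − 2.604 = 4.368%.
Difference = 4.298 − (4.368) = -0.07 pp.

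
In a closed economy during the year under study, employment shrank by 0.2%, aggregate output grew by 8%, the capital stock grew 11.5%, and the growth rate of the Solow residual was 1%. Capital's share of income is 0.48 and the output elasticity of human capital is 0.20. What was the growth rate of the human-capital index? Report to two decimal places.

The human-capital index growth was 7.72%.

Labor's share = 1 − 0.48 − 0.2 = 0.32.
gY = gA + 0.48×11.5 + 0.32×(-0.2) + 0.2×g.
0.2×g = 8 − 1 − 5.456 = 1.544.
g = 1.544 / 0.2 = 7.72%.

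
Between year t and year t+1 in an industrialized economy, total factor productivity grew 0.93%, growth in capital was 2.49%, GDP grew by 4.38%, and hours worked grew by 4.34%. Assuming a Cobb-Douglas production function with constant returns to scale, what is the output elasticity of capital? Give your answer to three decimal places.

The output elasticity of capital is 0.481.

gY = gA + α·gK + (1−α)·gL, so gY − gA − gL = α(gK − gL).
4.38 − 0.93 − 4.34 = α × (2.49 − 4.34).
-0.89 = -1.85 α, so α = 0.48108.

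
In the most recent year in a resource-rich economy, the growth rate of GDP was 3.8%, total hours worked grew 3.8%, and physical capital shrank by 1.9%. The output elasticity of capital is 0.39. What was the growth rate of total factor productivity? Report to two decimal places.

Labor's share = 1 − 0.39 = 0.61.
Physical capital: 0.39 × (-1.9) = -0.741 pp.
Total hours worked: 0.61 × 3.8 = 2.318 pp.
TFP growth = 3.8 − 1.577 = 2.223%.

Total factor productivity grew 2.22%.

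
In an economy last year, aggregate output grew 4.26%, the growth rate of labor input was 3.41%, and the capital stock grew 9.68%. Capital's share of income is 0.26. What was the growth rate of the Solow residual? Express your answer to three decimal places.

Labor's share = 1 − 0.26 = 0.74.
The capital stock: 0.26 × 9.68 = 2.5168 pp.
Labor input: 0.74 × 3.41 = 2.5234 pp.
TFP growth = 4.26 − 5.0402 = -0.7802%.

-0.780%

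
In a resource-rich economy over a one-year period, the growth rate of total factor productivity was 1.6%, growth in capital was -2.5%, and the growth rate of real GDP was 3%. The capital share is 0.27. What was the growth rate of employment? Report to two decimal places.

Employment growth was 2.84%.

Labor's share = 1 − 0.27 = 0.73.
gY = gA + 0.27×(-2.5) + 0.73×g.
0.73×g = 3 − 1.6 + 0.675 = 2.075.
g = 2.075 / 0.73 = 2.8425%.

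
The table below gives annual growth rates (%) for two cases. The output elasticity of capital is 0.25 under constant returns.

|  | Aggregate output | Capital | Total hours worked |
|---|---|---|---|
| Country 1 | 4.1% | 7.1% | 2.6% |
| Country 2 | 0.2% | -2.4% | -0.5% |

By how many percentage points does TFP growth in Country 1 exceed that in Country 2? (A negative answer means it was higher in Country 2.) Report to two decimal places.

Labor's share = 1 − 0.25 = 0.75.
Country 1: TFP = 4.1 − 1.775 − 1.95 = 0.375%.
Country 2: TFP = 0.2 + 0.6 + 0.375 = 1.175%.
Difference = 0.375 − (1.175) = -0.8 pp.

-0.80 percentage points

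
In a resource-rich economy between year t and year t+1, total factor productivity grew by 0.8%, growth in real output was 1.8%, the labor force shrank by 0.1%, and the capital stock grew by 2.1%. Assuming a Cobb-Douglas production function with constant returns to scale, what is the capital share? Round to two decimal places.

The capital share is 0.50.

gY = gA + α·gK + (1−α)·gL, so gY − gA − gL = α(gK − gL).
1.8 − 0.8 + 0.1 = α × (2.1 − (-0.1)).
1.1 = 2.2 α, so α = 0.5.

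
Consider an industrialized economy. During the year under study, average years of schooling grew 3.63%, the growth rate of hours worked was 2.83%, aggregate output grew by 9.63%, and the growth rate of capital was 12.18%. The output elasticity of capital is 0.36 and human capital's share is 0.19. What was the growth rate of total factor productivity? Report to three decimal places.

Labor's share = 1 − 0.36 − 0.19 = 0.45.
Capital: 0.36 × 12.18 = 4.3848 pp.
Average years of schooling: 0.19 × 3.63 = 0.6897 pp.
Hours worked: 0.45 × 2.83 = 1.2735 pp.
TFP growth = 9.63 − 6.348 = 3.282%.

Total factor productivity grew 3.282%.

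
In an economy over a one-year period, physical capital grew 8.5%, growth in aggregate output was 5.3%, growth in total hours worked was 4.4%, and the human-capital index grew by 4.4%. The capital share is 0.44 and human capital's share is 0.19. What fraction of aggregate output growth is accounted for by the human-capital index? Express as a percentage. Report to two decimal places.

The human-capital index contributed 0.19 × 4.4 = 0.836 pp.
Share of growth = 0.836 / 5.3 × 100 = 15.7736%.

The human-capital index accounted for 15.77% of growth.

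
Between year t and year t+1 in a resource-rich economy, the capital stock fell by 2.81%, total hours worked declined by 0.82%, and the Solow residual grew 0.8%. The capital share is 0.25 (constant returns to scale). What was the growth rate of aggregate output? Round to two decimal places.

Labor's share = 1 − 0.25 = 0.75.
The capital stock: 0.25 × (-2.81) = -0.7025 pp.
Total hours worked: 0.75 × (-0.82) = -0.615 pp.
Output growth = 0.8 + (-1.3175) = -0.5175%.

-0.52%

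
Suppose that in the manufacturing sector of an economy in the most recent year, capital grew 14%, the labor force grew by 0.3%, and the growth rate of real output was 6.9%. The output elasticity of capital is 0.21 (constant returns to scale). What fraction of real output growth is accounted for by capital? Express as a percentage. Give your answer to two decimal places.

Capital contributed 0.21 × 14 = 2.94 pp.
Share of growth = 2.94 / 6.9 × 100 = 42.6087%.

Capital accounted for 42.61% of growth.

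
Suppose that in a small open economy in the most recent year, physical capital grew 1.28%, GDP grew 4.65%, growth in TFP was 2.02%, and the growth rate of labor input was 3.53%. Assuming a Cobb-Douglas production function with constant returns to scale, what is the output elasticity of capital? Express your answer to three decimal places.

gY = gA + α·gK + (1−α)·gL, so gY − gA − gL = α(gK − gL).
4.65 − 2.02 − 3.53 = α × (1.28 − 3.53).
-0.9 = -2.25 α, so α = 0.4.

α = 0.400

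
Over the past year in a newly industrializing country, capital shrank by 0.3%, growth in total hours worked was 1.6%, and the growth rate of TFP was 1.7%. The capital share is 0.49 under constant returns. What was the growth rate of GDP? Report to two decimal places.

2.37%

Labor's share = 1 − 0.49 = 0.51.
Capital: 0.49 × (-0.3) = -0.147 pp.
Total hours worked: 0.51 × 1.6 = 0.816 pp.
Output growth = 1.7 + 0.669 = 2.369%.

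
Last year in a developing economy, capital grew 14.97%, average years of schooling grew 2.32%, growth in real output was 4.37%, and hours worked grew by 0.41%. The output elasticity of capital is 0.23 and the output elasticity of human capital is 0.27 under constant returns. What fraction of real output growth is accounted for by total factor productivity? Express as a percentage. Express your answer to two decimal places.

Labor's share = 1 − 0.23 − 0.27 = 0.5.
Capital: 0.23 × 14.97 = 3.4431 pp.
Average years of schooling: 0.27 × 2.32 = 0.6264 pp.
Hours worked: 0.5 × 0.41 = 0.205 pp.
TFP growth = 4.37 − 4.2745 = 0.0955%.
TFP share of growth = 0.0955 / 4.37 × 100 = 2.1854%.

2.19%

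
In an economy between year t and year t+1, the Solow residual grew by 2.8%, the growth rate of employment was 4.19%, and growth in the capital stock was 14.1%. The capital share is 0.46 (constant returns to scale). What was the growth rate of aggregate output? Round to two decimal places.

11.55%

Labor's share = 1 − 0.46 = 0.54.
The capital stock: 0.46 × 14.1 = 6.486 pp.
Employment: 0.54 × 4.19 = 2.2626 pp.
Output growth = 2.8 + 8.7486 = 11.5486%.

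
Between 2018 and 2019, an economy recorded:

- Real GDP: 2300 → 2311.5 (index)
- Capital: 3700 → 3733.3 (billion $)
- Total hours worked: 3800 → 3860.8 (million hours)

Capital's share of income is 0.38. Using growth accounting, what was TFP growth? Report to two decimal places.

Real GDP growth = (2311.5 − 2300) / 2300 = 0.5%.
Capital growth = (3733.3 − 3700) / 3700 = 0.9%.
Total hours worked growth = (3860.8 − 3800) / 3800 = 1.6%.
Labor's share = 1 − 0.38 = 0.62.
Capital: 0.38 × 0.9 = 0.342 pp.
Total hours worked: 0.62 × 1.6 = 0.992 pp.
TFP growth = 0.5 − 1.334 = -0.834%.

-0.83%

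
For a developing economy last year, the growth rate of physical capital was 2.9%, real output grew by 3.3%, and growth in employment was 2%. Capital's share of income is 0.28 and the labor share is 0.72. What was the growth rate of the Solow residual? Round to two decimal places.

Labor's share = 1 − 0.28 = 0.72.
Physical capital: 0.28 × 2.9 = 0.812 pp.
Employment: 0.72 × 2 = 1.44 pp.
TFP growth = 3.3 − 2.252 = 1.048%.

1.05%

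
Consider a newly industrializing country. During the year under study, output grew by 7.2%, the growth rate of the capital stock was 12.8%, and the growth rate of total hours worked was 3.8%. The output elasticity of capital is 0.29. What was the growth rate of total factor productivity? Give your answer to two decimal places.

Labor's share = 1 − 0.29 = 0.71.
The capital stock: 0.29 × 12.8 = 3.712 pp.
Total hours worked: 0.71 × 3.8 = 2.698 pp.
TFP growth = 7.2 − 6.41 = 0.79%.

Total factor productivity growth was 0.79%.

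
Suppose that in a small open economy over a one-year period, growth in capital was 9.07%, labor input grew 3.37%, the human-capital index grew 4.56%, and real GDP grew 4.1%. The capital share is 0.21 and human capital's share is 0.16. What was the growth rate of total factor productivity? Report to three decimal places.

Labor's share = 1 − 0.21 − 0.16 = 0.63.
Capital: 0.21 × 9.07 = 1.9047 pp.
The human-capital index: 0.16 × 4.56 = 0.7296 pp.
Labor input: 0.63 × 3.37 = 2.1231 pp.
TFP growth = 4.1 − 4.7574 = -0.6574%.

-0.657%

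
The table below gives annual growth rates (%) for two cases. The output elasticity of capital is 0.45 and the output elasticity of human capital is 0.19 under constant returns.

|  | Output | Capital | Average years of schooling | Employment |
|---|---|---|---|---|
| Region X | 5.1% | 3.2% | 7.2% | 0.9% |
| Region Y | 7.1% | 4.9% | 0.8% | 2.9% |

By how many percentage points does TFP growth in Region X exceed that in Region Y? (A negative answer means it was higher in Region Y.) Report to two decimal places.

Labor's share = 1 − 0.45 − 0.19 = 0.36.
Region X: TFP = 5.1 − 1.44 − 1.368 − 0.324 = 1.968%.
Region Y: TFP = 7.1 − 2.205 − 0.152 − 1.044 = 3.699%.
Difference = 1.968 − (3.699) = -1.731 pp.

-1.73 percentage points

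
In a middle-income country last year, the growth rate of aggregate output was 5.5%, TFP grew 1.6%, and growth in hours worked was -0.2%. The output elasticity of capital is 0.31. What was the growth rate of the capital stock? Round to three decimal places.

Labor's share = 1 − 0.31 = 0.69.
gY = gA + 0.69×(-0.2) + 0.31×g.
0.31×g = 5.5 − 1.6 + 0.138 = 4.038.
g = 4.038 / 0.31 = 13.02581%.

The capital stock grew 13.026%.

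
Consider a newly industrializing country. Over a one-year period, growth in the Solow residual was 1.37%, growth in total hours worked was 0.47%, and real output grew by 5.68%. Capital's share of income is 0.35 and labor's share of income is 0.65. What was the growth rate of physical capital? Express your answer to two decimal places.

Labor's share = 1 − 0.35 = 0.65.
gY = gA + 0.65×0.47 + 0.35×g.
0.35×g = 5.68 − 1.37 − 0.3055 = 4.0045.
g = 4.0045 / 0.35 = 11.4414%.

11.44%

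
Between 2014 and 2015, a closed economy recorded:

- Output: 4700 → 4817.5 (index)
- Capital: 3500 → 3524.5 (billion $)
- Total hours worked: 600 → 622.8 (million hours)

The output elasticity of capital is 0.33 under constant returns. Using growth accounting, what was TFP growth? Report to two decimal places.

Output growth = (4817.5 − 4700) / 4700 = 2.5%.
Capital growth = (3524.5 − 3500) / 3500 = 0.7%.
Total hours worked growth = (622.8 − 600) / 600 = 3.8%.
Labor's share = 1 − 0.33 = 0.67.
Capital: 0.33 × 0.7 = 0.231 pp.
Total hours worked: 0.67 × 3.8 = 2.546 pp.
TFP growth = 2.5 − 2.777 = -0.277%.

-0.28%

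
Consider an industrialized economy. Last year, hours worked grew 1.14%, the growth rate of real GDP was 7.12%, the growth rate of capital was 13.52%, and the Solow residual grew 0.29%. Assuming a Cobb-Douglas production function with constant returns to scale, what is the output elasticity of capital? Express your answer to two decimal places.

The output elasticity of capital is 0.46.

gY = gA + α·gK + (1−α)·gL, so gY − gA − gL = α(gK − gL).
7.12 − 0.29 − 1.14 = α × (13.52 − 1.14).
5.69 = 12.38 α, so α = 0.4596.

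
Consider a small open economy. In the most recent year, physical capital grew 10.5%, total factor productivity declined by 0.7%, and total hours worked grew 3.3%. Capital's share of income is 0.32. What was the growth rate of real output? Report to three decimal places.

4.904%

Labor's share = 1 − 0.32 = 0.68.
Physical capital: 0.32 × 10.5 = 3.36 pp.
Total hours worked: 0.68 × 3.3 = 2.244 pp.
Output growth = -0.7 + 5.604 = 4.904%.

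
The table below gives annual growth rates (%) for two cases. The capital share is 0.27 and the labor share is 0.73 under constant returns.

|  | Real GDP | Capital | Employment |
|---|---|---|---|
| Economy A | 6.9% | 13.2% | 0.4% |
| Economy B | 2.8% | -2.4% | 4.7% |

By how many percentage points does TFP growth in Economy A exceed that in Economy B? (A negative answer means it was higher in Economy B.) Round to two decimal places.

Labor's share = 1 − 0.27 = 0.73.
Economy A: TFP = 6.9 − 3.564 − 0.292 = 3.044%.
Economy B: TFP = 2.8 + 0.648 − 3.431 = 0.017%.
Difference = 3.044 − (0.017) = 3.027 pp.

3.03 percentage points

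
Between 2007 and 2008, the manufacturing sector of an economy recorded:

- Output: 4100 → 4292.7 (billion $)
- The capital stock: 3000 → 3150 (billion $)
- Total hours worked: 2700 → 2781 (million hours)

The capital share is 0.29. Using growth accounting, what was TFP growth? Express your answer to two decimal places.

Output growth = (4292.7 − 4100) / 4100 = 4.7%.
The capital stock growth = (3150 − 3000) / 3000 = 5%.
Total hours worked growth = (2781 − 2700) / 2700 = 3%.
Labor's share = 1 − 0.29 = 0.71.
The capital stock: 0.29 × 5 = 1.45 pp.
Total hours worked: 0.71 × 3 = 2.13 pp.
TFP growth = 4.7 − 3.58 = 1.12%.

1.12%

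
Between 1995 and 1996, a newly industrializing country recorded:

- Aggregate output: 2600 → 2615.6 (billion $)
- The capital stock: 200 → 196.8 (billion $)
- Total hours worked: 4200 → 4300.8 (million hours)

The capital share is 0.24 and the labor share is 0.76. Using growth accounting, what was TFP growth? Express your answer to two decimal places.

-0.84%

Aggregate output growth = (2615.6 − 2600) / 2600 = 0.6%.
The capital stock growth = (196.8 − 200) / 200 = -1.6%.
Total hours worked growth = (4300.8 − 4200) / 4200 = 2.4%.
Labor's share = 1 − 0.24 = 0.76.
The capital stock: 0.24 × (-1.6) = -0.384 pp.
Total hours worked: 0.76 × 2.4 = 1.824 pp.
TFP growth = 0.6 − 1.44 = -0.84%.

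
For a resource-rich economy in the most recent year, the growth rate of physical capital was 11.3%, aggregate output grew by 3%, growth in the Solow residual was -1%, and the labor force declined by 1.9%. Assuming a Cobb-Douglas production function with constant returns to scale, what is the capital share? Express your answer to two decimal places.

0.45

gY = gA + α·gK + (1−α)·gL, so gY − gA − gL = α(gK − gL).
3 + 1 + 1.9 = α × (11.3 − (-1.9)).
5.9 = 13.2 α, so α = 0.447.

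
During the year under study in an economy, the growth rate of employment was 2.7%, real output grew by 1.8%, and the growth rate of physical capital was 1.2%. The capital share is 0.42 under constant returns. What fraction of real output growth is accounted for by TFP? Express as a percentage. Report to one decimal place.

TFP accounted for -15.0% of growth.

Labor's share = 1 − 0.42 = 0.58.
Physical capital: 0.42 × 1.2 = 0.504 pp.
Employment: 0.58 × 2.7 = 1.566 pp.
TFP growth = 1.8 − 2.07 = -0.27%.
TFP share of growth = -0.27 / 1.8 × 100 = -15%.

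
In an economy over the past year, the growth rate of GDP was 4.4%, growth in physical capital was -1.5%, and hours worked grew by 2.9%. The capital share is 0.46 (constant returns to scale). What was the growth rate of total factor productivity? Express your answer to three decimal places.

3.524%

Labor's share = 1 − 0.46 = 0.54.
Physical capital: 0.46 × (-1.5) = -0.69 pp.
Hours worked: 0.54 × 2.9 = 1.566 pp.
TFP growth = 4.4 − 0.876 = 3.524%.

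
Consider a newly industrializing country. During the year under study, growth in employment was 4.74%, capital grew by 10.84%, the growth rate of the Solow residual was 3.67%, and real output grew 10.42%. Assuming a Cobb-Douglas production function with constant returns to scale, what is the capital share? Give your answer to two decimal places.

gY = gA + α·gK + (1−α)·gL, so gY − gA − gL = α(gK − gL).
10.42 − 3.67 − 4.74 = α × (10.84 − 4.74).
2.01 = 6.1 α, so α = 0.3295.

The capital share is 0.33.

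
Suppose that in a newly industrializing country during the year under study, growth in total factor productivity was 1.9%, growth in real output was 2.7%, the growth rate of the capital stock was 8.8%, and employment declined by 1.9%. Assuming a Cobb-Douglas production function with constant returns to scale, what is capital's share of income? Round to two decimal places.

gY = gA + α·gK + (1−α)·gL, so gY − gA − gL = α(gK − gL).
2.7 − 1.9 + 1.9 = α × (8.8 − (-1.9)).
2.7 = 10.7 α, so α = 0.2523.

Capital's share of income is 0.25.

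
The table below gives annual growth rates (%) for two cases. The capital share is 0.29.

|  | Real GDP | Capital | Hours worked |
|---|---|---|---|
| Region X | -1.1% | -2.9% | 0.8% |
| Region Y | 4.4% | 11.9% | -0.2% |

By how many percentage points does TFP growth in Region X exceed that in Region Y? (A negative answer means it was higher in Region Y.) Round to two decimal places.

Labor's share = 1 − 0.29 = 0.71.
Region X: TFP = -1.1 + 0.841 − 0.568 = -0.827%.
Region Y: TFP = 4.4 − 3.451 + 0.142 = 1.091%.
Difference = -0.827 − (1.091) = -1.918 pp.

-1.92 percentage points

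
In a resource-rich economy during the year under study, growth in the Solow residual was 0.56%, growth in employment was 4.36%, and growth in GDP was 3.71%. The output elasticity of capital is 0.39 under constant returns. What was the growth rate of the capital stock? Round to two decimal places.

Labor's share = 1 − 0.39 = 0.61.
gY = gA + 0.61×4.36 + 0.39×g.
0.39×g = 3.71 − 0.56 − 2.6596 = 0.4904.
g = 0.4904 / 0.39 = 1.2574%.

1.26%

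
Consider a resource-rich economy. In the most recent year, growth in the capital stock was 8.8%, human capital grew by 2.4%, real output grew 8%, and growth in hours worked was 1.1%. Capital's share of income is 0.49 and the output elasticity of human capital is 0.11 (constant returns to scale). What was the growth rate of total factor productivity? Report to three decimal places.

Labor's share = 1 − 0.49 − 0.11 = 0.4.
The capital stock: 0.49 × 8.8 = 4.312 pp.
Human capital: 0.11 × 2.4 = 0.264 pp.
Hours worked: 0.4 × 1.1 = 0.44 pp.
TFP growth = 8 − 5.016 = 2.984%.

2.984%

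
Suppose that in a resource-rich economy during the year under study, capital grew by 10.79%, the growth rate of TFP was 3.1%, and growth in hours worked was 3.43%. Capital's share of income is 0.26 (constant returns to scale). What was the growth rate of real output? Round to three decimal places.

Labor's share = 1 − 0.26 = 0.74.
Capital: 0.26 × 10.79 = 2.8054 pp.
Hours worked: 0.74 × 3.43 = 2.5382 pp.
Output growth = 3.1 + 5.3436 = 8.4436%.

Real output grew 8.444%.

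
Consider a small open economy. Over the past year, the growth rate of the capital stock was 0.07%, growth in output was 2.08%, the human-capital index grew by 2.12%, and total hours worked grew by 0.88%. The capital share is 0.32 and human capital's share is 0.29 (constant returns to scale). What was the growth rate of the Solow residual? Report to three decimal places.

1.100%

Labor's share = 1 − 0.32 − 0.29 = 0.39.
The capital stock: 0.32 × 0.07 = 0.0224 pp.
The human-capital index: 0.29 × 2.12 = 0.6148 pp.
Total hours worked: 0.39 × 0.88 = 0.3432 pp.
TFP growth = 2.08 − 0.9804 = 1.0996%.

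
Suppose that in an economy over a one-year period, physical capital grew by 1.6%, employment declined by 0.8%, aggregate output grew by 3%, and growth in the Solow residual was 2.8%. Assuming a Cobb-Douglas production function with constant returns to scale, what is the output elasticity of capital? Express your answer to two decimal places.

gY = gA + α·gK + (1−α)·gL, so gY − gA − gL = α(gK − gL).
3 − 2.8 + 0.8 = α × (1.6 − (-0.8)).
1 = 2.4 α, so α = 0.4167.

α = 0.42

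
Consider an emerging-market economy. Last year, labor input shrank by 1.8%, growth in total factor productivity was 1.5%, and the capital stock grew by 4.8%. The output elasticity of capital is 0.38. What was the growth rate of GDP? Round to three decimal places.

2.208%

Labor's share = 1 − 0.38 = 0.62.
The capital stock: 0.38 × 4.8 = 1.824 pp.
Labor input: 0.62 × (-1.8) = -1.116 pp.
Output growth = 1.5 + 0.708 = 2.208%.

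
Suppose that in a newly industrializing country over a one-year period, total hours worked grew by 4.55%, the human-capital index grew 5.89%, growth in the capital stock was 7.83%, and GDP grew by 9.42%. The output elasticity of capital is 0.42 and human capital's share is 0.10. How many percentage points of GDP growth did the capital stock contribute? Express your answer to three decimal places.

Contribution = share × growth = 0.42 × 7.83 = 3.2886 pp.

3.289 pp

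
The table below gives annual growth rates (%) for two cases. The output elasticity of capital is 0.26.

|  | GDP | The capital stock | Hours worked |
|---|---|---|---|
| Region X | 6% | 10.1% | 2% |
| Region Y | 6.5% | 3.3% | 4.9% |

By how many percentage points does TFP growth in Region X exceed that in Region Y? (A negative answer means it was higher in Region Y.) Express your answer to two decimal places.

Labor's share = 1 − 0.26 = 0.74.
Region X: TFP = 6 − 2.626 − 1.48 = 1.894%.
Region Y: TFP = 6.5 − 0.858 − 3.626 = 2.016%.
Difference = 1.894 − (2.016) = -0.122 pp.

-0.12 percentage points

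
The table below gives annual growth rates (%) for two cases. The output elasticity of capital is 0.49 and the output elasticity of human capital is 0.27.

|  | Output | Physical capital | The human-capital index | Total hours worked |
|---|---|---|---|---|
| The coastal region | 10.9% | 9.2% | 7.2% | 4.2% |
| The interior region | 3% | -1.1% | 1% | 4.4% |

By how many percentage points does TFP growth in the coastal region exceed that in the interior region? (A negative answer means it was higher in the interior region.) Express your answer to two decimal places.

1.23 percentage points

Labor's share = 1 − 0.49 − 0.27 = 0.24.
The coastal region: TFP = 10.9 − 4.508 − 1.944 − 1.008 = 3.44%.
The interior region: TFP = 3 + 0.539 − 0.27 − 1.056 = 2.213%.
Difference = 3.44 − (2.213) = 1.227 pp.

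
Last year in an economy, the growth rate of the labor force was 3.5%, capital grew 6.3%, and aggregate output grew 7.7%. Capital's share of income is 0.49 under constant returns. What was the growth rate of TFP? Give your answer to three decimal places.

TFP grew 2.828%.

Labor's share = 1 − 0.49 = 0.51.
Capital: 0.49 × 6.3 = 3.087 pp.
The labor force: 0.51 × 3.5 = 1.785 pp.
TFP growth = 7.7 − 4.872 = 2.828%.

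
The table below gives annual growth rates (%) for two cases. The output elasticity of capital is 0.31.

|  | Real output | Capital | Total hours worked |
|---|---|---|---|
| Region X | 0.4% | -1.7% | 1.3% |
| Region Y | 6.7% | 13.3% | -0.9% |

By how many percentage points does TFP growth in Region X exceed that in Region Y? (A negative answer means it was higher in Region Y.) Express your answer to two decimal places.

Labor's share = 1 − 0.31 = 0.69.
Region X: TFP = 0.4 + 0.527 − 0.897 = 0.03%.
Region Y: TFP = 6.7 − 4.123 + 0.621 = 3.198%.
Difference = 0.03 − (3.198) = -3.168 pp.

-3.17 percentage points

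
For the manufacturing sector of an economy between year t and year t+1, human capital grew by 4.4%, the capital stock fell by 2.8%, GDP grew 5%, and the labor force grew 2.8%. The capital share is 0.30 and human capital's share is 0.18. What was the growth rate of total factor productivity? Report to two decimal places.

Labor's share = 1 − 0.3 − 0.18 = 0.52.
The capital stock: 0.3 × (-2.8) = -0.84 pp.
Human capital: 0.18 × 4.4 = 0.792 pp.
The labor force: 0.52 × 2.8 = 1.456 pp.
TFP growth = 5 − 1.408 = 3.592%.

3.59%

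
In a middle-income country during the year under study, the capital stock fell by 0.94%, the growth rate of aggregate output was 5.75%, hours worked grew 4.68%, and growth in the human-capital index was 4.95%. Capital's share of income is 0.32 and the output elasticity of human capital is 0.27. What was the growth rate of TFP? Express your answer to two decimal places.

2.80%

Labor's share = 1 − 0.32 − 0.27 = 0.41.
The capital stock: 0.32 × (-0.94) = -0.3008 pp.
The human-capital index: 0.27 × 4.95 = 1.3365 pp.
Hours worked: 0.41 × 4.68 = 1.9188 pp.
TFP growth = 5.75 − 2.9545 = 2.7955%.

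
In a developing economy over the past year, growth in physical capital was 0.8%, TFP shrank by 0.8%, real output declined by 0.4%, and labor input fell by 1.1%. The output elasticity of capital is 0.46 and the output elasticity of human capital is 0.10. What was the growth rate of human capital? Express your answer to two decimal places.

Labor's share = 1 − 0.46 − 0.1 = 0.44.
gY = gA + 0.46×0.8 + 0.44×(-1.1) + 0.1×g.
0.1×g = -0.4 + 0.8 + 0.116 = 0.516.
g = 0.516 / 0.1 = 5.16%.

5.16%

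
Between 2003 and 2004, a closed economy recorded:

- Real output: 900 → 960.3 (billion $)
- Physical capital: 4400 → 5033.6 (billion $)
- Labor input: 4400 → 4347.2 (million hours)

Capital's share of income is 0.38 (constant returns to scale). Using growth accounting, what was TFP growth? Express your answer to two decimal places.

Real output growth = (960.3 − 900) / 900 = 6.7%.
Physical capital growth = (5033.6 − 4400) / 4400 = 14.4%.
Labor input growth = (4347.2 − 4400) / 4400 = -1.2%.
Labor's share = 1 − 0.38 = 0.62.
Physical capital: 0.38 × 14.4 = 5.472 pp.
Labor input: 0.62 × (-1.2) = -0.744 pp.
TFP growth = 6.7 − 4.728 = 1.972%.

TFP grew 1.97%.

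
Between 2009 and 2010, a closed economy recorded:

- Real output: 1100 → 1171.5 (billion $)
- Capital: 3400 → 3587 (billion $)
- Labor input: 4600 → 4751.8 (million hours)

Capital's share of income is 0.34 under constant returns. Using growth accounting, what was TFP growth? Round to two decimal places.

TFP grew 2.45%.

Real output growth = (1171.5 − 1100) / 1100 = 6.5%.
Capital growth = (3587 − 3400) / 3400 = 5.5%.
Labor input growth = (4751.8 − 4600) / 4600 = 3.3%.
Labor's share = 1 − 0.34 = 0.66.
Capital: 0.34 × 5.5 = 1.87 pp.
Labor input: 0.66 × 3.3 = 2.178 pp.
TFP growth = 6.5 − 4.048 = 2.452%.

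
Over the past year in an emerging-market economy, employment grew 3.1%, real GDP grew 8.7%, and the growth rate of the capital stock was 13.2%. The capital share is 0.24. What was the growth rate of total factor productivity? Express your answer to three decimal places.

Labor's share = 1 − 0.24 = 0.76.
The capital stock: 0.24 × 13.2 = 3.168 pp.
Employment: 0.76 × 3.1 = 2.356 pp.
TFP growth = 8.7 − 5.524 = 3.176%.

3.176%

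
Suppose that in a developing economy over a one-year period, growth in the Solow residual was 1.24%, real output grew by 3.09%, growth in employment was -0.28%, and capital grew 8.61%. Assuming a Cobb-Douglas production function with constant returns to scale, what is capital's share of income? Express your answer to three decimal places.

Capital's share of income is 0.240.

gY = gA + α·gK + (1−α)·gL, so gY − gA − gL = α(gK − gL).
3.09 − 1.24 + 0.28 = α × (8.61 − (-0.28)).
2.13 = 8.89 α, so α = 0.2396.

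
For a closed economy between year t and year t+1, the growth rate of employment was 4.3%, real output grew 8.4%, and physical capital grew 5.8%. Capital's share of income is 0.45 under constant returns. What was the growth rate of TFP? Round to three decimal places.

Labor's share = 1 − 0.45 = 0.55.
Physical capital: 0.45 × 5.8 = 2.61 pp.
Employment: 0.55 × 4.3 = 2.365 pp.
TFP growth = 8.4 − 4.975 = 3.425%.

TFP grew 3.425%.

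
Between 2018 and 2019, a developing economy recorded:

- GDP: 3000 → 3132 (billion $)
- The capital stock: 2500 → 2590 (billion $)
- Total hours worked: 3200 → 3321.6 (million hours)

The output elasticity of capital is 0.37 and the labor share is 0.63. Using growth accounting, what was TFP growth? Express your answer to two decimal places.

GDP growth = (3132 − 3000) / 3000 = 4.4%.
The capital stock growth = (2590 − 2500) / 2500 = 3.6%.
Total hours worked growth = (3321.6 − 3200) / 3200 = 3.8%.
Labor's share = 1 − 0.37 = 0.63.
The capital stock: 0.37 × 3.6 = 1.332 pp.
Total hours worked: 0.63 × 3.8 = 2.394 pp.
TFP growth = 4.4 − 3.726 = 0.674%.

0.67%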